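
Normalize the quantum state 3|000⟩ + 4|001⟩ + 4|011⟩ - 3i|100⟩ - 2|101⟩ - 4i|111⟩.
0.3586|000⟩ + 0.4781|001⟩ + 0.4781|011⟩ - 0.3586i|100⟩ - 0.239|101⟩ - 0.4781i|111⟩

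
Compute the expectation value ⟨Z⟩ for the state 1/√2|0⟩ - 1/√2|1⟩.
0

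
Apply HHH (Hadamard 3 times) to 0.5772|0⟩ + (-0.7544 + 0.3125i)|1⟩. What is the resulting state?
(-0.1253 + 0.221i)|0⟩ + (0.9416 - 0.221i)|1⟩

H² = I, so H^3 = H: a single Hadamard. With (a, b) = (0.5772, (-0.7544 + 0.3125i)), H gives ((a + b)/√2, (a − b)/√2) = ((-0.1253 + 0.221i), (0.9416 - 0.221i)).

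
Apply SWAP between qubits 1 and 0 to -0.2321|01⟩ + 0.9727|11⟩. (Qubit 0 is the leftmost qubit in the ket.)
-0.2321|10⟩ + 0.9727|11⟩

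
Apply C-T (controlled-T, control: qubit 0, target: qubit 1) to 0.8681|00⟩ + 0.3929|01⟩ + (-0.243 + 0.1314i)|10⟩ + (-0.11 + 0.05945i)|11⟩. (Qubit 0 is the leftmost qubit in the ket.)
0.8681|00⟩ + 0.3929|01⟩ + (-0.243 + 0.1314i)|10⟩ + (-0.1198 - 0.03574i)|11⟩

C-T leaves the control-|0⟩ kets |00⟩, |01⟩ unchanged and applies T to qubit 1 on the control-|1⟩ pair (|10⟩, |11⟩).
T = [[1, 0], [0, (1/√2 + (1/√2)i)]].
With a = amp(|10⟩) = (-0.243 + 0.1314i) and b = amp(|11⟩) = (-0.11 + 0.05945i):
new amp(|10⟩) = (1)·a = (-0.243 + 0.1314i)
new amp(|11⟩) = (1/√2 + (1/√2)i)·b = (-0.1198 - 0.03574i)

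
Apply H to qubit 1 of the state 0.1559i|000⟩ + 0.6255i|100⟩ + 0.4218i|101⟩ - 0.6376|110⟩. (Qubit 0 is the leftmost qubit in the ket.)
0.1102i|000⟩ + 0.1102i|010⟩ + (-0.4509 + 0.4423i)|100⟩ + 0.2983i|101⟩ + (0.4509 + 0.4423i)|110⟩ + 0.2983i|111⟩

H on qubit 1 mixes each pair of kets that differ only in qubit 1: amplitudes (a, b) of (|…0…⟩, |…1…⟩) become ((a + b)/√2, (a − b)/√2). Kets absent from the input have amplitude 0.
(|000⟩, |010⟩): (a, b) = (0.1559i, 0) → (0.1102i, 0.1102i)
(|100⟩, |110⟩): (a, b) = (0.6255i, -0.6376) → ((-0.4509 + 0.4423i), (0.4509 + 0.4423i))
(|101⟩, |111⟩): (a, b) = (0.4218i, 0) → (0.2983i, 0.2983i)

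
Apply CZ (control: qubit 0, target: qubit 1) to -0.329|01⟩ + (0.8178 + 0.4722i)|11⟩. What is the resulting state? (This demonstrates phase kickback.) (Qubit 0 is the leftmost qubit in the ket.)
-0.329|01⟩ + (-0.8178 - 0.4722i)|11⟩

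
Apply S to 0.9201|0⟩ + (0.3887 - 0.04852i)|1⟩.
0.9201|0⟩ + (0.04852 + 0.3887i)|1⟩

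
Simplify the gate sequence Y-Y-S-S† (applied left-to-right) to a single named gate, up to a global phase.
I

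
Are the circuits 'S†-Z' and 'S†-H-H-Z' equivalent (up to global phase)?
Yes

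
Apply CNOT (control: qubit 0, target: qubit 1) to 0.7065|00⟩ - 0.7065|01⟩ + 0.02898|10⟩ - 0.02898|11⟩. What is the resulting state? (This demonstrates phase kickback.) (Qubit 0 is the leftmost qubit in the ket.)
0.7065|00⟩ - 0.7065|01⟩ - 0.02898|10⟩ + 0.02898|11⟩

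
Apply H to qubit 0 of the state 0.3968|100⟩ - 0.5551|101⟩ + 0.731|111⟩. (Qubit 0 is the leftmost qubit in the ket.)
0.2806|000⟩ - 0.3925|001⟩ + 0.5169|011⟩ - 0.2806|100⟩ + 0.3925|101⟩ - 0.5169|111⟩

H on qubit 0 mixes each pair of kets that differ only in qubit 0: amplitudes (a, b) of (|…0…⟩, |…1…⟩) become ((a + b)/√2, (a − b)/√2). Kets absent from the input have amplitude 0.
(|000⟩, |100⟩): (a, b) = (0, 0.3968) → (0.2806, -0.2806)
(|001⟩, |101⟩): (a, b) = (0, -0.5551) → (-0.3925, 0.3925)
(|011⟩, |111⟩): (a, b) = (0, 0.731) → (0.5169, -0.5169)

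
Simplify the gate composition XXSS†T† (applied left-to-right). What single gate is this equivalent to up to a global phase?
T†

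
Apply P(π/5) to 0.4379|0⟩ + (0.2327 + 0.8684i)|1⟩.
0.4379|0⟩ + (-0.3222 + 0.8393i)|1⟩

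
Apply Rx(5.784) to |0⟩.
-0.969|0⟩ - 0.247i|1⟩

Rx(5.784) = [[cos(θ/2), −i·sin(θ/2)], [−i·sin(θ/2), cos(θ/2)]]; θ = 5.784, cos(θ/2) ≈ -0.969013, sin(θ/2) ≈ 0.247009.
With a = amp(|0⟩) = 1 and b = amp(|1⟩) = 0:
new amp(|0⟩) = (-0.969013)·a + (-0.247009i)·b = -0.969
new amp(|1⟩) = (-0.247009i)·a + (-0.969013)·b = -0.247i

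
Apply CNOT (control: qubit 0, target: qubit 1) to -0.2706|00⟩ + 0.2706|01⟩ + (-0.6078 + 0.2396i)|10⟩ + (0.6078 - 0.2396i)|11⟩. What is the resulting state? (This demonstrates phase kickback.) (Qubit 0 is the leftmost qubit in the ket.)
-0.2706|00⟩ + 0.2706|01⟩ + (0.6078 - 0.2396i)|10⟩ + (-0.6078 + 0.2396i)|11⟩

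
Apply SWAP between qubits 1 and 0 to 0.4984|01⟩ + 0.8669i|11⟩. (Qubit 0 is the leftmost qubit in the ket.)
0.4984|10⟩ + 0.8669i|11⟩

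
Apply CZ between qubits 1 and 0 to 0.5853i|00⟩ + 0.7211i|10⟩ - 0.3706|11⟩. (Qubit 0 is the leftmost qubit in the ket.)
0.5853i|00⟩ + 0.7211i|10⟩ + 0.3706|11⟩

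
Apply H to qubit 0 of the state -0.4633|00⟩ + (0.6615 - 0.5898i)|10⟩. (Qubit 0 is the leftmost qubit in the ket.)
(0.1401 - 0.4171i)|00⟩ + (-0.7954 + 0.4171i)|10⟩

H on qubit 0 mixes each pair of kets that differ only in qubit 0: amplitudes (a, b) of (|…0…⟩, |…1…⟩) become ((a + b)/√2, (a − b)/√2). Kets absent from the input have amplitude 0.
(|00⟩, |10⟩): (a, b) = (-0.4633, (0.6615 - 0.5898i)) → ((0.1401 - 0.4171i), (-0.7954 + 0.4171i))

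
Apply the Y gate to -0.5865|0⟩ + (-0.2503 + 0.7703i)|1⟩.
(0.7703 + 0.2503i)|0⟩ - 0.5865i|1⟩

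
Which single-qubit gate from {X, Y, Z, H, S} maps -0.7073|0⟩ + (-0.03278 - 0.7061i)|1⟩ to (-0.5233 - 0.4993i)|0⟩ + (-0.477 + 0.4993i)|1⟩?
H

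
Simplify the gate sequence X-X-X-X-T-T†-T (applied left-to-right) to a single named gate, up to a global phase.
T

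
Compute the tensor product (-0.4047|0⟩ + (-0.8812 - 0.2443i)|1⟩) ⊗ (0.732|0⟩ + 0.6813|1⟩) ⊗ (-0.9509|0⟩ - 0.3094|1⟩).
0.2817|000⟩ + 0.09166|001⟩ + 0.2622|010⟩ + 0.08531|011⟩ + (0.6134 + 0.17i)|100⟩ + (0.1996 + 0.05533i)|101⟩ + (0.5709 + 0.1583i)|110⟩ + (0.1858 + 0.0515i)|111⟩

amp(|b₁b₂…⟩) = product of the factor amplitudes for bits b₁, b₂, …; only kets whose every factor amplitude is nonzero survive.
|000⟩: (-0.4047)(0.732)(-0.9509) = 0.2817
|001⟩: (-0.4047)(0.732)(-0.3094) = 0.09166
|010⟩: (-0.4047)(0.6813)(-0.9509) = 0.2622
|011⟩: (-0.4047)(0.6813)(-0.3094) = 0.08531
|100⟩: (-0.8812 - 0.2443i)(0.732)(-0.9509) = (0.6134 + 0.17i)
|101⟩: (-0.8812 - 0.2443i)(0.732)(-0.3094) = (0.1996 + 0.05533i)
|110⟩: (-0.8812 - 0.2443i)(0.6813)(-0.9509) = (0.5709 + 0.1583i)
|111⟩: (-0.8812 - 0.2443i)(0.6813)(-0.3094) = (0.1858 + 0.0515i)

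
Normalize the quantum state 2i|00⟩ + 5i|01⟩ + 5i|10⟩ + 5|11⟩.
0.225i|00⟩ + 0.5625i|01⟩ + 0.5625i|10⟩ + 0.5625|11⟩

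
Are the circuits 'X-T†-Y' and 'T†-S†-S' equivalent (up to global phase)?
No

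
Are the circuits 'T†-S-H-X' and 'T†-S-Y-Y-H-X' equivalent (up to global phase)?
Yes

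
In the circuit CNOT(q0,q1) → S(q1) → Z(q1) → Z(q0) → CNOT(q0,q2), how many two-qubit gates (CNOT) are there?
2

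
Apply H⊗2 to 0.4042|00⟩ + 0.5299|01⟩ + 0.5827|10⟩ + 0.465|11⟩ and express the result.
0.9909|00⟩ - 0.004|01⟩ - 0.0568|10⟩ - 0.1217|11⟩

H⊗2 gives amp(|y⟩) = (1/2) Σ_x (−1)^(x·y) amp(|x⟩), where x·y is the number of positions in which both x and y have a 1.
|00⟩: (0.4042 + 0.5299 + 0.5827 + 0.465)/2 = 0.9909
|01⟩: (0.4042 - 0.5299 + 0.5827 - 0.465)/2 = -0.004
|10⟩: (0.4042 + 0.5299 - 0.5827 - 0.465)/2 = -0.0568
|11⟩: (0.4042 - 0.5299 - 0.5827 + 0.465)/2 = -0.1217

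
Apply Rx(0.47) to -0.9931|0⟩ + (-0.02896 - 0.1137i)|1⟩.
(-0.9923 + 0.006743i)|0⟩ + (-0.02816 + 0.1207i)|1⟩

Rx(0.47) = [[cos(θ/2), −i·sin(θ/2)], [−i·sin(θ/2), cos(θ/2)]]; θ = 0.47, cos(θ/2) ≈ 0.972514, sin(θ/2) ≈ 0.232843.
With a = amp(|0⟩) = -0.9931 and b = amp(|1⟩) = (-0.02896 - 0.1137i):
new amp(|0⟩) = (0.972514)·a + (-0.232843i)·b = (-0.9923 + 0.006743i)
new amp(|1⟩) = (-0.232843i)·a + (0.972514)·b = (-0.02816 + 0.1207i)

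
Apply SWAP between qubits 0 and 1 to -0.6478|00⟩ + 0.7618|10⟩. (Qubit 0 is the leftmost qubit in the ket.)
-0.6478|00⟩ + 0.7618|01⟩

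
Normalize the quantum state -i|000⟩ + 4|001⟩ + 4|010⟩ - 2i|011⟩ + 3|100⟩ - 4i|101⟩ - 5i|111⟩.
-0.1072i|000⟩ + 0.4288|001⟩ + 0.4288|010⟩ - 0.2144i|011⟩ + 0.3216|100⟩ - 0.4288i|101⟩ - 0.5361i|111⟩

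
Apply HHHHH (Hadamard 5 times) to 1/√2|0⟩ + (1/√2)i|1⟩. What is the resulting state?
(1/2 + (1/2)i)|0⟩ + (1/2 - (1/2)i)|1⟩

H² = I, so H^5 = H: a single Hadamard. With (a, b) = (1/√2, (1/√2)i), H gives ((a + b)/√2, (a − b)/√2) = ((1/2 + (1/2)i), (1/2 - (1/2)i)).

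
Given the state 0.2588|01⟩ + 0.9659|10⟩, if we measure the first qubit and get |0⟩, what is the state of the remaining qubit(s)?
|1⟩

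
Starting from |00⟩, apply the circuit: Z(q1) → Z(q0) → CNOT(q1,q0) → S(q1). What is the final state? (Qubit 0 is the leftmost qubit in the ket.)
|00⟩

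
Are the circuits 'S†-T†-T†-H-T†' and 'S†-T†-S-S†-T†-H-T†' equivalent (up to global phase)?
Yes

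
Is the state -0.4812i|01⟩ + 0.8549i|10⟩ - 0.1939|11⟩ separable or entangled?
Entangled

Writing the state as a|00⟩ + b|01⟩ + c|10⟩ + d|11⟩, it is a product state iff ad − bc = 0.
Here (a, b, c, d) = (0, -0.4812i, 0.8549i, -0.1939): ad − bc = (0)(-0.1939) − (-0.4812i)(0.8549i) = -0.4114 ≠ 0, so the state is entangled.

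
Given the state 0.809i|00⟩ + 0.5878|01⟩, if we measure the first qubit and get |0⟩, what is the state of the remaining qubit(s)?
0.809i|0⟩ + 0.5878|1⟩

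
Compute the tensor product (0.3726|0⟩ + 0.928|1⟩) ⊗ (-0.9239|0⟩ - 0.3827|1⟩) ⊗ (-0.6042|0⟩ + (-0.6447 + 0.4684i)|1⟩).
0.208|000⟩ + (0.2219 - 0.1612i)|001⟩ + 0.08616|010⟩ + (0.09193 - 0.06679i)|011⟩ + 0.518|100⟩ + (0.5528 - 0.4016i)|101⟩ + 0.2146|110⟩ + (0.229 - 0.1664i)|111⟩

amp(|b₁b₂…⟩) = product of the factor amplitudes for bits b₁, b₂, …; only kets whose every factor amplitude is nonzero survive.
|000⟩: (0.3726)(-0.9239)(-0.6042) = 0.208
|001⟩: (0.3726)(-0.9239)(-0.6447 + 0.4684i) = (0.2219 - 0.1612i)
|010⟩: (0.3726)(-0.3827)(-0.6042) = 0.08616
|011⟩: (0.3726)(-0.3827)(-0.6447 + 0.4684i) = (0.09193 - 0.06679i)
|100⟩: (0.928)(-0.9239)(-0.6042) = 0.518
|101⟩: (0.928)(-0.9239)(-0.6447 + 0.4684i) = (0.5528 - 0.4016i)
|110⟩: (0.928)(-0.3827)(-0.6042) = 0.2146
|111⟩: (0.928)(-0.3827)(-0.6447 + 0.4684i) = (0.229 - 0.1664i)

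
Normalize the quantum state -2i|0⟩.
-i|0⟩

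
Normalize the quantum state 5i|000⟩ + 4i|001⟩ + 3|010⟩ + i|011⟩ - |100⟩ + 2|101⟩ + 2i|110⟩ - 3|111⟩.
0.6019i|000⟩ + 0.4815i|001⟩ + 0.3612|010⟩ + 0.1204i|011⟩ - 0.1204|100⟩ + 0.2408|101⟩ + 0.2408i|110⟩ - 0.3612|111⟩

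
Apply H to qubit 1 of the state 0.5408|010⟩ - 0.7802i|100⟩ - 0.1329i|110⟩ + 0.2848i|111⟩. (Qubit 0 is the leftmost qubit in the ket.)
0.3824|000⟩ - 0.3824|010⟩ - 0.6457i|100⟩ + 0.2014i|101⟩ - 0.4577i|110⟩ - 0.2014i|111⟩

H on qubit 1 mixes each pair of kets that differ only in qubit 1: amplitudes (a, b) of (|…0…⟩, |…1…⟩) become ((a + b)/√2, (a − b)/√2). Kets absent from the input have amplitude 0.
(|000⟩, |010⟩): (a, b) = (0, 0.5408) → (0.3824, -0.3824)
(|100⟩, |110⟩): (a, b) = (-0.7802i, -0.1329i) → (-0.6457i, -0.4577i)
(|101⟩, |111⟩): (a, b) = (0, 0.2848i) → (0.2014i, -0.2014i)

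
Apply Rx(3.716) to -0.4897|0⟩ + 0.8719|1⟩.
(0.1387 - 0.8362i)|0⟩ + (-0.247 + 0.4696i)|1⟩

Rx(3.716) = [[cos(θ/2), −i·sin(θ/2)], [−i·sin(θ/2), cos(θ/2)]]; θ = 3.716, cos(θ/2) ≈ -0.283272, sin(θ/2) ≈ 0.95904.
With a = amp(|0⟩) = -0.4897 and b = amp(|1⟩) = 0.8719:
new amp(|0⟩) = (-0.283272)·a + (-0.95904i)·b = (0.1387 - 0.8362i)
new amp(|1⟩) = (-0.95904i)·a + (-0.283272)·b = (-0.247 + 0.4696i)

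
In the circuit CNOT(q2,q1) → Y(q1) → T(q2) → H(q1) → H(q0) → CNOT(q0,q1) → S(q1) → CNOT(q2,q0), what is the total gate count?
8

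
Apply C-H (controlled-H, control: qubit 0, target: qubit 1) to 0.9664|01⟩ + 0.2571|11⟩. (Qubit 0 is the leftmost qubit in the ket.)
0.9664|01⟩ + 0.1818|10⟩ - 0.1818|11⟩

C-H leaves the control-|0⟩ kets |00⟩, |01⟩ unchanged and applies H to qubit 1 on the control-|1⟩ pair (|10⟩, |11⟩).
H = [[1/√2, 1/√2], [1/√2, -1/√2]].
With a = amp(|10⟩) = 0 and b = amp(|11⟩) = 0.2571:
new amp(|10⟩) = (1/√2)·a + (1/√2)·b = 0.1818
new amp(|11⟩) = (1/√2)·a + (-1/√2)·b = -0.1818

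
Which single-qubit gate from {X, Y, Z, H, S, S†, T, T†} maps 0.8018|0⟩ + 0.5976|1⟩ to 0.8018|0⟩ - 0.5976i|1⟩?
S†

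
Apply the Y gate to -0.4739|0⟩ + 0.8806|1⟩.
-0.8806i|0⟩ - 0.4739i|1⟩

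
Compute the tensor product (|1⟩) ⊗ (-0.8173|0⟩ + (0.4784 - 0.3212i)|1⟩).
-0.8173|10⟩ + (0.4784 - 0.3212i)|11⟩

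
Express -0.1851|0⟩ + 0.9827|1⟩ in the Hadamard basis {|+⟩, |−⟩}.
0.564|+⟩ - 0.8258|−⟩

With |ψ⟩ = α|0⟩ + β|1⟩, the Hadamard-basis coefficients are ⟨+|ψ⟩ = (α + β)/√2 and ⟨−|ψ⟩ = (α − β)/√2.
Here α = -0.1851, β = 0.9827: (α + β)/√2 = 0.564, (α − β)/√2 = -0.8258.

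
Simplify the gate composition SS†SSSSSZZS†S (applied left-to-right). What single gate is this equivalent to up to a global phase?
S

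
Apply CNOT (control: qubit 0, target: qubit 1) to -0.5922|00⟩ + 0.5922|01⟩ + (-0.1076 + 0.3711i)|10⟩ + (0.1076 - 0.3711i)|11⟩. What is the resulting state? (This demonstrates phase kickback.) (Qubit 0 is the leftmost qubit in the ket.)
-0.5922|00⟩ + 0.5922|01⟩ + (0.1076 - 0.3711i)|10⟩ + (-0.1076 + 0.3711i)|11⟩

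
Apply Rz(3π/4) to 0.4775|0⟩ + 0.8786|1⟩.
(0.1827 - 0.4412i)|0⟩ + (0.3362 + 0.8117i)|1⟩

Rz(3π/4) = [[e^(−iθ/2), 0], [0, e^(iθ/2)]] with e^(±iθ/2) = cos(θ/2) ± i·sin(θ/2); θ = 3π/4, cos(θ/2) ≈ 0.382683, sin(θ/2) ≈ 0.92388.
With a = amp(|0⟩) = 0.4775 and b = amp(|1⟩) = 0.8786:
new amp(|0⟩) = (0.382683 - 0.92388i)·a = (0.1827 - 0.4412i)
new amp(|1⟩) = (0.382683 + 0.92388i)·b = (0.3362 + 0.8117i)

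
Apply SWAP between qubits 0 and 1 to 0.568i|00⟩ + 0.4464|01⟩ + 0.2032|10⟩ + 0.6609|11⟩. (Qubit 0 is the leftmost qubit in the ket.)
0.568i|00⟩ + 0.2032|01⟩ + 0.4464|10⟩ + 0.6609|11⟩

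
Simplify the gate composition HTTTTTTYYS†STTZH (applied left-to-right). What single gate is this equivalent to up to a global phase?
X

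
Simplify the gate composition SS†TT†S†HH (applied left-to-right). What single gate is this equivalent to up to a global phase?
S†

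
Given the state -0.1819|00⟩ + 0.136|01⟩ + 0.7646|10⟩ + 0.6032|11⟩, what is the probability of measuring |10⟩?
0.5846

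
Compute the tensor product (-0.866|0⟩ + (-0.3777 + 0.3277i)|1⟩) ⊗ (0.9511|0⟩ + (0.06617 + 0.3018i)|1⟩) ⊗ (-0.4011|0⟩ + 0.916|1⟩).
0.3304|000⟩ - 0.7545|001⟩ + (0.02298 + 0.1048i)|010⟩ + (-0.05249 - 0.2394i)|011⟩ + (0.1441 - 0.125i)|100⟩ + (-0.3291 + 0.2855i)|101⟩ + (0.04969 + 0.03702i)|110⟩ + (-0.1135 - 0.08455i)|111⟩

amp(|b₁b₂…⟩) = product of the factor amplitudes for bits b₁, b₂, …; only kets whose every factor amplitude is nonzero survive.
|000⟩: (-0.866)(0.9511)(-0.4011) = 0.3304
|001⟩: (-0.866)(0.9511)(0.916) = -0.7545
|010⟩: (-0.866)(0.06617 + 0.3018i)(-0.4011) = (0.02298 + 0.1048i)
|011⟩: (-0.866)(0.06617 + 0.3018i)(0.916) = (-0.05249 - 0.2394i)
|100⟩: (-0.3777 + 0.3277i)(0.9511)(-0.4011) = (0.1441 - 0.125i)
|101⟩: (-0.3777 + 0.3277i)(0.9511)(0.916) = (-0.3291 + 0.2855i)
|110⟩: (-0.3777 + 0.3277i)(0.06617 + 0.3018i)(-0.4011) = (0.04969 + 0.03702i)
|111⟩: (-0.3777 + 0.3277i)(0.06617 + 0.3018i)(0.916) = (-0.1135 - 0.08455i)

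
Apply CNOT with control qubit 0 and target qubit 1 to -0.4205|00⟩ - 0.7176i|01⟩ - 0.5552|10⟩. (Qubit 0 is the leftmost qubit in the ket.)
-0.4205|00⟩ - 0.7176i|01⟩ - 0.5552|11⟩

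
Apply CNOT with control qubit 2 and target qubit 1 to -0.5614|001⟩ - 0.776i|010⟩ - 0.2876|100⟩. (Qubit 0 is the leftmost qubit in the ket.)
-0.776i|010⟩ - 0.5614|011⟩ - 0.2876|100⟩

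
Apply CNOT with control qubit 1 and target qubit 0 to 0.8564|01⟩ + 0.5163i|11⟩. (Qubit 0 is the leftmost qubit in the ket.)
0.5163i|01⟩ + 0.8564|11⟩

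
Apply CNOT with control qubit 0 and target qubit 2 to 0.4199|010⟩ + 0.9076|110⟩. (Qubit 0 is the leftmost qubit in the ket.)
0.4199|010⟩ + 0.9076|111⟩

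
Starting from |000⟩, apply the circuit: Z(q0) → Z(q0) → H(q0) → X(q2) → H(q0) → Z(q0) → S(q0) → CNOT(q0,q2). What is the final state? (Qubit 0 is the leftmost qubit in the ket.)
|001⟩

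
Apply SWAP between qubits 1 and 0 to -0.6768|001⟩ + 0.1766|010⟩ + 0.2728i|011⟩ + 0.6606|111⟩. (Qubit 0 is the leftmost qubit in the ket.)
-0.6768|001⟩ + 0.1766|100⟩ + 0.2728i|101⟩ + 0.6606|111⟩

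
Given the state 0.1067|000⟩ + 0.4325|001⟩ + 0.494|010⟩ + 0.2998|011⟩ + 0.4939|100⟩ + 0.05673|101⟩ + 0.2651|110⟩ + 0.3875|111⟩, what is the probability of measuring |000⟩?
0.01138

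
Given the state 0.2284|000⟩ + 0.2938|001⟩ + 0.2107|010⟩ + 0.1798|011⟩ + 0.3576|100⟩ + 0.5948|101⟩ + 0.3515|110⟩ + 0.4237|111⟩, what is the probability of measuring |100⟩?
0.1279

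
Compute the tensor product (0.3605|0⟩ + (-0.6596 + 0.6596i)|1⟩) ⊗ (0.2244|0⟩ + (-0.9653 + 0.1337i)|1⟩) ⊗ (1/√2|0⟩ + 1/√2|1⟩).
0.0572|000⟩ + 0.0572|001⟩ + (-0.2461 + 0.03408i)|010⟩ + (-0.2461 + 0.03408i)|011⟩ + (-0.1047 + 0.1047i)|100⟩ + (-0.1047 + 0.1047i)|101⟩ + (0.3879 - 0.5126i)|110⟩ + (0.3879 - 0.5126i)|111⟩

amp(|b₁b₂…⟩) = product of the factor amplitudes for bits b₁, b₂, …; only kets whose every factor amplitude is nonzero survive.
|000⟩: (0.3605)(0.2244)(1/√2) = 0.0572
|001⟩: (0.3605)(0.2244)(1/√2) = 0.0572
|010⟩: (0.3605)(-0.9653 + 0.1337i)(1/√2) = (-0.2461 + 0.03408i)
|011⟩: (0.3605)(-0.9653 + 0.1337i)(1/√2) = (-0.2461 + 0.03408i)
|100⟩: (-0.6596 + 0.6596i)(0.2244)(1/√2) = (-0.1047 + 0.1047i)
|101⟩: (-0.6596 + 0.6596i)(0.2244)(1/√2) = (-0.1047 + 0.1047i)
|110⟩: (-0.6596 + 0.6596i)(-0.9653 + 0.1337i)(1/√2) = (0.3879 - 0.5126i)
|111⟩: (-0.6596 + 0.6596i)(-0.9653 + 0.1337i)(1/√2) = (0.3879 - 0.5126i)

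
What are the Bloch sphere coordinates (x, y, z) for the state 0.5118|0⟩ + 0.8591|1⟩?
(0.8794, 0, -0.4761)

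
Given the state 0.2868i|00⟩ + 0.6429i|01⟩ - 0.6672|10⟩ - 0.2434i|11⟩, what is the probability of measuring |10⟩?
0.4452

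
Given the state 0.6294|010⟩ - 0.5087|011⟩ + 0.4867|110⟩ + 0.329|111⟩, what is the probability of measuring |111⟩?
0.1082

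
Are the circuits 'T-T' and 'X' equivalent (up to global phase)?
No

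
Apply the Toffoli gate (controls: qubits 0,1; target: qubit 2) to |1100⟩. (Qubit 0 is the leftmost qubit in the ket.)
|1110⟩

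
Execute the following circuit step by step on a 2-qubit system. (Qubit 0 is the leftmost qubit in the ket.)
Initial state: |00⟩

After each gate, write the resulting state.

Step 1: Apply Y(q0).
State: i|10⟩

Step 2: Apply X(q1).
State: i|11⟩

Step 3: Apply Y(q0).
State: |01⟩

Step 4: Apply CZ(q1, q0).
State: |01⟩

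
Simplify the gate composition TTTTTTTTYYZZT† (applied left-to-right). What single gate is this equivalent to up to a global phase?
T†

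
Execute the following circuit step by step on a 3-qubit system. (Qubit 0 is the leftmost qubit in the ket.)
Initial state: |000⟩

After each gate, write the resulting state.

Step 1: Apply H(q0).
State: 1/√2|000⟩ + 1/√2|100⟩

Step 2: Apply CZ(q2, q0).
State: 1/√2|000⟩ + 1/√2|100⟩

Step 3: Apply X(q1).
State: 1/√2|010⟩ + 1/√2|110⟩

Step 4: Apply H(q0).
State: |010⟩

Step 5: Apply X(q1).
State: |000⟩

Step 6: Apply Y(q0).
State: i|100⟩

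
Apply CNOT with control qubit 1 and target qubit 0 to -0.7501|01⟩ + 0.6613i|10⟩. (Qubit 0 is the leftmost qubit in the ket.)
0.6613i|10⟩ - 0.7501|11⟩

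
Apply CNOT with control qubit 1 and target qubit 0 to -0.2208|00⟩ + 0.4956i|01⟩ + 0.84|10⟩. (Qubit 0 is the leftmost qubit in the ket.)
-0.2208|00⟩ + 0.84|10⟩ + 0.4956i|11⟩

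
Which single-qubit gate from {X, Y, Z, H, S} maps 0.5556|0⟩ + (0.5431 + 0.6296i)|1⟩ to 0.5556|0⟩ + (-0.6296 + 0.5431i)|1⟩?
S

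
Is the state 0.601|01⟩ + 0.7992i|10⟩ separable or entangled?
Entangled

Writing the state as a|00⟩ + b|01⟩ + c|10⟩ + d|11⟩, it is a product state iff ad − bc = 0.
Here (a, b, c, d) = (0, 0.601, 0.7992i, 0): ad − bc = (0)(0) − (0.601)(0.7992i) = -0.4803i ≠ 0, so the state is entangled.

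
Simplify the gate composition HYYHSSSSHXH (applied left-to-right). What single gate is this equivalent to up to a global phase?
Z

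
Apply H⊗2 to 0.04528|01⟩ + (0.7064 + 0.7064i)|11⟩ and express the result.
(0.3758 + 0.3532i)|00⟩ + (-0.3758 - 0.3532i)|01⟩ + (-0.3306 - 0.3532i)|10⟩ + (0.3306 + 0.3532i)|11⟩

H⊗2 gives amp(|y⟩) = (1/2) Σ_x (−1)^(x·y) amp(|x⟩), where x·y is the number of positions in which both x and y have a 1.
|00⟩: (0.04528 + (0.7064 + 0.7064i))/2 = (0.3758 + 0.3532i)
|01⟩: (-0.04528 - (0.7064 + 0.7064i))/2 = (-0.3758 - 0.3532i)
|10⟩: (0.04528 - (0.7064 + 0.7064i))/2 = (-0.3306 - 0.3532i)
|11⟩: (-0.04528 + (0.7064 + 0.7064i))/2 = (0.3306 + 0.3532i)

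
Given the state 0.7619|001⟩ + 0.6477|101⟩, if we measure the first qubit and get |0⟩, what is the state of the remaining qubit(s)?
|01⟩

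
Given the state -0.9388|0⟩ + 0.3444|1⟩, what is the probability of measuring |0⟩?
0.8813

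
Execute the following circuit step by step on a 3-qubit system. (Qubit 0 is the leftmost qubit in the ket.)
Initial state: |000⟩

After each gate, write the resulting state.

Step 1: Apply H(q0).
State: 1/√2|000⟩ + 1/√2|100⟩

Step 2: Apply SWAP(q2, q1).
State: 1/√2|000⟩ + 1/√2|100⟩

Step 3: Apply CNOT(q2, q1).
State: 1/√2|000⟩ + 1/√2|100⟩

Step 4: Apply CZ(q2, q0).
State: 1/√2|000⟩ + 1/√2|100⟩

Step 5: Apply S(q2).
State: 1/√2|000⟩ + 1/√2|100⟩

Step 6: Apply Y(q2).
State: (1/√2)i|001⟩ + (1/√2)i|101⟩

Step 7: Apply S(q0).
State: (1/√2)i|001⟩ - 1/√2|101⟩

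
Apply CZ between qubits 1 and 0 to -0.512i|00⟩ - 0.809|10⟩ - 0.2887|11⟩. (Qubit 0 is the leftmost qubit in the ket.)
-0.512i|00⟩ - 0.809|10⟩ + 0.2887|11⟩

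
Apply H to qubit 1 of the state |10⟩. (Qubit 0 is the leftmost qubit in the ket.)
1/√2|10⟩ + 1/√2|11⟩

H on qubit 1 mixes each pair of kets that differ only in qubit 1: amplitudes (a, b) of (|…0…⟩, |…1…⟩) become ((a + b)/√2, (a − b)/√2). Kets absent from the input have amplitude 0.
(|10⟩, |11⟩): (a, b) = (1, 0) → (1/√2, 1/√2)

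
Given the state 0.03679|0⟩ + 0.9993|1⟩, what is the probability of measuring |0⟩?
0.001354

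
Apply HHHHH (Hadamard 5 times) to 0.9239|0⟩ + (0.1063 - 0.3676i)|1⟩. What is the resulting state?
(0.7285 - 0.2599i)|0⟩ + (0.5781 + 0.2599i)|1⟩

H² = I, so H^5 = H: a single Hadamard. With (a, b) = (0.9239, (0.1063 - 0.3676i)), H gives ((a + b)/√2, (a − b)/√2) = ((0.7285 - 0.2599i), (0.5781 + 0.2599i)).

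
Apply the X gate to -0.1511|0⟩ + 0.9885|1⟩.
0.9885|0⟩ - 0.1511|1⟩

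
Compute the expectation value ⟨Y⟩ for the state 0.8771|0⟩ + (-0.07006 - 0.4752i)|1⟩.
-0.8336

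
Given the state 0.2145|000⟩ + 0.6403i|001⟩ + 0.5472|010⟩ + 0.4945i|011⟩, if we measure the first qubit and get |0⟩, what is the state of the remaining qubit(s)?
0.2145|00⟩ + 0.6403i|01⟩ + 0.5472|10⟩ + 0.4945i|11⟩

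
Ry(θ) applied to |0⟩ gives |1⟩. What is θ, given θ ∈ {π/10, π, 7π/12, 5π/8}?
π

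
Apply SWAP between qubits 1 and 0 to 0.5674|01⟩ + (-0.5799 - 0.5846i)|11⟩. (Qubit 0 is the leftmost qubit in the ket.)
0.5674|10⟩ + (-0.5799 - 0.5846i)|11⟩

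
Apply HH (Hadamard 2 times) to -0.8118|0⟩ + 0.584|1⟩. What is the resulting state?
-0.8118|0⟩ + 0.584|1⟩

H² = I, so an even number of Hadamards cancels: H^2 = I and the state is unchanged.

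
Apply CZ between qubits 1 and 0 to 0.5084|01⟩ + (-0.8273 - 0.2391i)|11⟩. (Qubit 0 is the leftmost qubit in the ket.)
0.5084|01⟩ + (0.8273 + 0.2391i)|11⟩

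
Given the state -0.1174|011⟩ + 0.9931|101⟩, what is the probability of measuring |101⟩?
0.9862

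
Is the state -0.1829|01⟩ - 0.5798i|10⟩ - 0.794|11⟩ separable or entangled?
Entangled

Writing the state as a|00⟩ + b|01⟩ + c|10⟩ + d|11⟩, it is a product state iff ad − bc = 0.
Here (a, b, c, d) = (0, -0.1829, -0.5798i, -0.794): ad − bc = (0)(-0.794) − (-0.1829)(-0.5798i) = -0.106i ≠ 0, so the state is entangled.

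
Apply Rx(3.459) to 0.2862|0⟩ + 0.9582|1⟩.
(-0.04523 - 0.9462i)|0⟩ + (-0.1514 - 0.2826i)|1⟩

Rx(3.459) = [[cos(θ/2), −i·sin(θ/2)], [−i·sin(θ/2), cos(θ/2)]]; θ = 3.459, cos(θ/2) ≈ -0.158038, sin(θ/2) ≈ 0.987433.
With a = amp(|0⟩) = 0.2862 and b = amp(|1⟩) = 0.9582:
new amp(|0⟩) = (-0.158038)·a + (-0.987433i)·b = (-0.04523 - 0.9462i)
new amp(|1⟩) = (-0.987433i)·a + (-0.158038)·b = (-0.1514 - 0.2826i)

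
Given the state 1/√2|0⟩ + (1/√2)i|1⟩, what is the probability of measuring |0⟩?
1/2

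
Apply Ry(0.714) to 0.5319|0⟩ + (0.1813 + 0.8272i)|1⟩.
(0.435 - 0.2891i)|0⟩ + (0.3557 + 0.775i)|1⟩

Ry(0.714) = [[cos(θ/2), −sin(θ/2)], [sin(θ/2), cos(θ/2)]]; θ = 0.714, cos(θ/2) ≈ 0.936949, sin(θ/2) ≈ 0.349465.
With a = amp(|0⟩) = 0.5319 and b = amp(|1⟩) = (0.1813 + 0.8272i):
new amp(|0⟩) = (0.936949)·a + (-0.349465)·b = (0.435 - 0.2891i)
new amp(|1⟩) = (0.349465)·a + (0.936949)·b = (0.3557 + 0.775i)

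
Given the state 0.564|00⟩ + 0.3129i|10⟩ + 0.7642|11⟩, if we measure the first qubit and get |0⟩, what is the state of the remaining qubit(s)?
|0⟩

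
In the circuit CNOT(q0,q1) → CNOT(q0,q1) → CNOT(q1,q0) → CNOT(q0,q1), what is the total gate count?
4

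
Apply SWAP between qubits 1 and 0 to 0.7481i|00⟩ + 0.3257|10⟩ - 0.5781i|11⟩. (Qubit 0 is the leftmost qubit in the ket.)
0.7481i|00⟩ + 0.3257|01⟩ - 0.5781i|11⟩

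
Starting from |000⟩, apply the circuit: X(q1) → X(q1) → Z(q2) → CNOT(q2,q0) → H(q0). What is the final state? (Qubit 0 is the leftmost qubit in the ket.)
1/√2|000⟩ + 1/√2|100⟩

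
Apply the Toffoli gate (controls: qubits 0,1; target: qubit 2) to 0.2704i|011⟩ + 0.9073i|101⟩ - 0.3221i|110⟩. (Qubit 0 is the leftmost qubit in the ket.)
0.2704i|011⟩ + 0.9073i|101⟩ - 0.3221i|111⟩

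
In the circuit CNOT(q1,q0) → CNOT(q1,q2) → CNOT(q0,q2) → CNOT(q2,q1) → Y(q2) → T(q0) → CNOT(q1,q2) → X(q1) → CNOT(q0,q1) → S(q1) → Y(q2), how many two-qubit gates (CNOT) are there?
6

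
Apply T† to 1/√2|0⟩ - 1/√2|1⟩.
1/√2|0⟩ + (-1/2 + (1/2)i)|1⟩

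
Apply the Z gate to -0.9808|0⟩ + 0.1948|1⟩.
-0.9808|0⟩ - 0.1948|1⟩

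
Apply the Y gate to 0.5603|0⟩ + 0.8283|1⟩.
-0.8283i|0⟩ + 0.5603i|1⟩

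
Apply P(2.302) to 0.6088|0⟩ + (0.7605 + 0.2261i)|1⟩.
0.6088|0⟩ + (-0.6761 + 0.4151i)|1⟩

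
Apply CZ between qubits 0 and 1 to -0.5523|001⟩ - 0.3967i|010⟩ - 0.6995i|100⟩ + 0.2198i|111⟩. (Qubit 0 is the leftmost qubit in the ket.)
-0.5523|001⟩ - 0.3967i|010⟩ - 0.6995i|100⟩ - 0.2198i|111⟩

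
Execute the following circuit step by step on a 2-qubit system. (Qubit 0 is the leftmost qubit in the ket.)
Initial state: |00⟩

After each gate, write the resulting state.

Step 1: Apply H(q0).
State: 1/√2|00⟩ + 1/√2|10⟩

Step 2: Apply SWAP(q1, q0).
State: 1/√2|00⟩ + 1/√2|01⟩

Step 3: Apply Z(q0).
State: 1/√2|00⟩ + 1/√2|01⟩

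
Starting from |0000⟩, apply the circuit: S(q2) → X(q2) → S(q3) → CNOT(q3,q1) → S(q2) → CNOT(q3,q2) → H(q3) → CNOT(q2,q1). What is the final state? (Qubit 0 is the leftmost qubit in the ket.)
(1/√2)i|0110⟩ + (1/√2)i|0111⟩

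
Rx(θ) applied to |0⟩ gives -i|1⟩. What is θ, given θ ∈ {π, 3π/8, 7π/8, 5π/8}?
π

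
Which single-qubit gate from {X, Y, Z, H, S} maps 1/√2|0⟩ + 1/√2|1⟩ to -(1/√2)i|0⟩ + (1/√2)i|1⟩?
Y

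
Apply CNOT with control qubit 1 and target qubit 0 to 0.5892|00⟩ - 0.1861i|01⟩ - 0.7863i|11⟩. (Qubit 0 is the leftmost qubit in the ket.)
0.5892|00⟩ - 0.7863i|01⟩ - 0.1861i|11⟩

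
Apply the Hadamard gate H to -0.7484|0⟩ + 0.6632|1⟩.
-0.06025|0⟩ - 0.9982|1⟩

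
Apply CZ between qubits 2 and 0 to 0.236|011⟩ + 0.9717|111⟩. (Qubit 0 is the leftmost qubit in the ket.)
0.236|011⟩ - 0.9717|111⟩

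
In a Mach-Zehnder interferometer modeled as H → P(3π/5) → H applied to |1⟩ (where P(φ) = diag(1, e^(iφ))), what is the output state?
(0.6545 - 0.4755i)|0⟩ + (0.3455 + 0.4755i)|1⟩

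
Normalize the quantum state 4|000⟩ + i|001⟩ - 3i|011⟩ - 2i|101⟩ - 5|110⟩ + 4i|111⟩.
0.4747|000⟩ + 0.1187i|001⟩ - 0.356i|011⟩ - 0.2374i|101⟩ - 0.5934|110⟩ + 0.4747i|111⟩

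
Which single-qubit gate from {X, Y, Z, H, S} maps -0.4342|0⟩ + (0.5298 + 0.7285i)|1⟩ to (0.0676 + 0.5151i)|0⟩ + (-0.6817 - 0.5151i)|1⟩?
H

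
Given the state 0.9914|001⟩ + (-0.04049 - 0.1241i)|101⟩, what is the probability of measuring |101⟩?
0.01704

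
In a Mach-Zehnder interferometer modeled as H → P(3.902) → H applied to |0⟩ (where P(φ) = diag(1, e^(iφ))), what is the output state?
(0.1377 - 0.3446i)|0⟩ + (0.8623 + 0.3446i)|1⟩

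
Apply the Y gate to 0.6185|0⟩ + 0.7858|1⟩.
-0.7858i|0⟩ + 0.6185i|1⟩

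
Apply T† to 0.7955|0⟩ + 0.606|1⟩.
0.7955|0⟩ + (0.4285 - 0.4285i)|1⟩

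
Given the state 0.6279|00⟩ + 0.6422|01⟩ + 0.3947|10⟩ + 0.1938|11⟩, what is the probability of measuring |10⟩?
0.1558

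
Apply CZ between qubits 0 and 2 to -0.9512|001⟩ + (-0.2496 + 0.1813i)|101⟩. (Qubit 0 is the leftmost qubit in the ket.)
-0.9512|001⟩ + (0.2496 - 0.1813i)|101⟩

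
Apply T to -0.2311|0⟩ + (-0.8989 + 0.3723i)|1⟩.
-0.2311|0⟩ + (-0.8989 - 0.3724i)|1⟩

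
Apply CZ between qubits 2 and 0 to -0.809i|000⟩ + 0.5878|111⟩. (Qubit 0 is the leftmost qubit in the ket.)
-0.809i|000⟩ - 0.5878|111⟩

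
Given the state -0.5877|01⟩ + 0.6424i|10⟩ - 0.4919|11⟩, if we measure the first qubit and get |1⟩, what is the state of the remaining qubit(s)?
0.794i|0⟩ - 0.608|1⟩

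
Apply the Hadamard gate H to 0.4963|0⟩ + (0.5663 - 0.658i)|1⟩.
(0.7514 - 0.4653i)|0⟩ + (-0.0495 + 0.4653i)|1⟩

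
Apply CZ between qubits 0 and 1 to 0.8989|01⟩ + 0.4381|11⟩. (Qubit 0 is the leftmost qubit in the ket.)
0.8989|01⟩ - 0.4381|11⟩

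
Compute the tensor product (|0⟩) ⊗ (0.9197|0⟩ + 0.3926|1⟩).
0.9197|00⟩ + 0.3926|01⟩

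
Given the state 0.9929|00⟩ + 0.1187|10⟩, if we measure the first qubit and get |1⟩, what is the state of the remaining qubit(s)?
|0⟩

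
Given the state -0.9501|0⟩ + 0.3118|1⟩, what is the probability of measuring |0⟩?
0.9027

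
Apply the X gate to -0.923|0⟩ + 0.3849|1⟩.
0.3849|0⟩ - 0.923|1⟩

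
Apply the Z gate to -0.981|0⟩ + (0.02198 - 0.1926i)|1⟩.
-0.981|0⟩ + (-0.02198 + 0.1926i)|1⟩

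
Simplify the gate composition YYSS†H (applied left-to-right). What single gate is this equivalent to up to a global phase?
H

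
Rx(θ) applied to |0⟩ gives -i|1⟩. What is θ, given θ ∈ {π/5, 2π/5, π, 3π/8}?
π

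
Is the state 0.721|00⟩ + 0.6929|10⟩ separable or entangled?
Separable

Writing the state as a|00⟩ + b|01⟩ + c|10⟩ + d|11⟩, it is a product state iff ad − bc = 0.
Here (a, b, c, d) = (0.721, 0, 0.6929, 0): ad − bc = (0.721)(0) − (0)(0.6929) = 0, so the state is separable.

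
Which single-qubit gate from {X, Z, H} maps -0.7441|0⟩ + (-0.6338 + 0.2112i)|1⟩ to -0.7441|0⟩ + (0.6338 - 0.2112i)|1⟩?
Z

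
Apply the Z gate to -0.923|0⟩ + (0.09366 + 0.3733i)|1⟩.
-0.923|0⟩ + (-0.09366 - 0.3733i)|1⟩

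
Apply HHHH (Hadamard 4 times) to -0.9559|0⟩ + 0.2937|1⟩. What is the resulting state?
-0.9559|0⟩ + 0.2937|1⟩

H² = I, so an even number of Hadamards cancels: H^4 = I and the state is unchanged.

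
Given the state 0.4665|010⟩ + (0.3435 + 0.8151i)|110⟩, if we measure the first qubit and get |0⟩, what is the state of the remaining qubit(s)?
|10⟩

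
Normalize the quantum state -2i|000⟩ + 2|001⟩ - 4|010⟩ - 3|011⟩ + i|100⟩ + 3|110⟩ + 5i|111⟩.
-0.2425i|000⟩ + 0.2425|001⟩ - 0.4851|010⟩ - 0.3638|011⟩ + 0.1213i|100⟩ + 0.3638|110⟩ + 0.6063i|111⟩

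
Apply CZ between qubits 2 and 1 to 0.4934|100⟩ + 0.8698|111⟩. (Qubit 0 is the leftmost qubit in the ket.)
0.4934|100⟩ - 0.8698|111⟩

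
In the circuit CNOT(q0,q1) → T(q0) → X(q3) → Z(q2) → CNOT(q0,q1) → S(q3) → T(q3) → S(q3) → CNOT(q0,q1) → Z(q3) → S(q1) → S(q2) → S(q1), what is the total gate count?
13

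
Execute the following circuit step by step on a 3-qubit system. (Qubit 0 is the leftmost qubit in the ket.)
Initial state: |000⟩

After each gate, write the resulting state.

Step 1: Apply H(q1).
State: 1/√2|000⟩ + 1/√2|010⟩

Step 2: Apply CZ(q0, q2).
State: 1/√2|000⟩ + 1/√2|010⟩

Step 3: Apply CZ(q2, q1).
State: 1/√2|000⟩ + 1/√2|010⟩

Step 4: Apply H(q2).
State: 1/2|000⟩ + 1/2|001⟩ + 1/2|010⟩ + 1/2|011⟩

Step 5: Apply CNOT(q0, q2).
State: 1/2|000⟩ + 1/2|001⟩ + 1/2|010⟩ + 1/2|011⟩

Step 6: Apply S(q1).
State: 1/2|000⟩ + 1/2|001⟩ + (1/2)i|010⟩ + (1/2)i|011⟩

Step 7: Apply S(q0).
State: 1/2|000⟩ + 1/2|001⟩ + (1/2)i|010⟩ + (1/2)i|011⟩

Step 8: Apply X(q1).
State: (1/2)i|000⟩ + (1/2)i|001⟩ + 1/2|010⟩ + 1/2|011⟩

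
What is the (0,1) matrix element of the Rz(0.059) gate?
0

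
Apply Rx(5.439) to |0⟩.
-0.9122|0⟩ - 0.4097i|1⟩

Rx(5.439) = [[cos(θ/2), −i·sin(θ/2)], [−i·sin(θ/2), cos(θ/2)]]; θ = 5.439, cos(θ/2) ≈ -0.912234, sin(θ/2) ≈ 0.40967.
With a = amp(|0⟩) = 1 and b = amp(|1⟩) = 0:
new amp(|0⟩) = (-0.912234)·a + (-0.40967i)·b = -0.9122
new amp(|1⟩) = (-0.40967i)·a + (-0.912234)·b = -0.4097i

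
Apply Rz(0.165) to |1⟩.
(0.9966 + 0.08241i)|1⟩

Rz(0.165) = [[e^(−iθ/2), 0], [0, e^(iθ/2)]] with e^(±iθ/2) = cos(θ/2) ± i·sin(θ/2); θ = 0.165, cos(θ/2) ≈ 0.996599, sin(θ/2) ≈ 0.0824064.
With a = amp(|0⟩) = 0 and b = amp(|1⟩) = 1:
new amp(|0⟩) = (0.996599 - 0.0824064i)·a = 0
new amp(|1⟩) = (0.996599 + 0.0824064i)·b = (0.9966 + 0.08241i)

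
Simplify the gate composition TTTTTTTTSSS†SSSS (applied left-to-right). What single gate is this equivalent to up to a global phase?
S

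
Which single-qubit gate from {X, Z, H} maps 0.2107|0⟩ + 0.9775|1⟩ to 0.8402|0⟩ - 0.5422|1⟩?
H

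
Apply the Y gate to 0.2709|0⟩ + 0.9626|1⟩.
-0.9626i|0⟩ + 0.2709i|1⟩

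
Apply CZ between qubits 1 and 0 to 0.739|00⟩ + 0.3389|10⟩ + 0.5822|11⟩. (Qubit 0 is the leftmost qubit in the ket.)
0.739|00⟩ + 0.3389|10⟩ - 0.5822|11⟩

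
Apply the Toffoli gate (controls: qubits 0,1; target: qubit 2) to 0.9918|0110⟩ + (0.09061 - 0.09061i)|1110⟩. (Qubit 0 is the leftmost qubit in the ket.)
0.9918|0110⟩ + (0.09061 - 0.09061i)|1100⟩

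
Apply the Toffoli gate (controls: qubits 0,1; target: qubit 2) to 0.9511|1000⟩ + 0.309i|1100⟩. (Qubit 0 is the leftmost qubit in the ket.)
0.9511|1000⟩ + 0.309i|1110⟩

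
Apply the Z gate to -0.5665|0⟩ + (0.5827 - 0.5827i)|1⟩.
-0.5665|0⟩ + (-0.5827 + 0.5827i)|1⟩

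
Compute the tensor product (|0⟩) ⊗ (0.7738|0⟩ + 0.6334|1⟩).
0.7738|00⟩ + 0.6334|01⟩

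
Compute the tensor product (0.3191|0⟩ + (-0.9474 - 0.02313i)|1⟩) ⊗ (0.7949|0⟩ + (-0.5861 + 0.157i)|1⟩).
0.2537|00⟩ + (-0.187 + 0.0501i)|01⟩ + (-0.7531 - 0.01839i)|10⟩ + (0.5589 - 0.1352i)|11⟩

amp(|b₁b₂…⟩) = product of the factor amplitudes for bits b₁, b₂, …; only kets whose every factor amplitude is nonzero survive.
|00⟩: (0.3191)(0.7949) = 0.2537
|01⟩: (0.3191)(-0.5861 + 0.157i) = (-0.187 + 0.0501i)
|10⟩: (-0.9474 - 0.02313i)(0.7949) = (-0.7531 - 0.01839i)
|11⟩: (-0.9474 - 0.02313i)(-0.5861 + 0.157i) = (0.5589 - 0.1352i)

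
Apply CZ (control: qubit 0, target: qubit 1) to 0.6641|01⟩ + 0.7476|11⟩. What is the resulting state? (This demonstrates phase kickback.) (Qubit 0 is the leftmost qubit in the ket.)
0.6641|01⟩ - 0.7476|11⟩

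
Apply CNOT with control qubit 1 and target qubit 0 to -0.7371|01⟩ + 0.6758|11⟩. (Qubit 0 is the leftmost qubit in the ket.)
0.6758|01⟩ - 0.7371|11⟩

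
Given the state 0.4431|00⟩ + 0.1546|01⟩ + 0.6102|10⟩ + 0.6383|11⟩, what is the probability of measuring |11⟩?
0.4074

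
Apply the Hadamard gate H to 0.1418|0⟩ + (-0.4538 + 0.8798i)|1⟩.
(-0.2206 + 0.6221i)|0⟩ + (0.4212 - 0.6221i)|1⟩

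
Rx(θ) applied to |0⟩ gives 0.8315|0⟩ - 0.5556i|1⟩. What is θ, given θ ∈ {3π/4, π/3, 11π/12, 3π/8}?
3π/8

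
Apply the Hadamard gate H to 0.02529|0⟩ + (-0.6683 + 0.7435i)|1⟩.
(-0.4547 + 0.5257i)|0⟩ + (0.4904 - 0.5257i)|1⟩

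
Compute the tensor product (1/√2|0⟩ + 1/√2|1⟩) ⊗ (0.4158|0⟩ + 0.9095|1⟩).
0.294|00⟩ + 0.6431|01⟩ + 0.294|10⟩ + 0.6431|11⟩

amp(|b₁b₂…⟩) = product of the factor amplitudes for bits b₁, b₂, …; only kets whose every factor amplitude is nonzero survive.
|00⟩: (1/√2)(0.4158) = 0.294
|01⟩: (1/√2)(0.9095) = 0.6431
|10⟩: (1/√2)(0.4158) = 0.294
|11⟩: (1/√2)(0.9095) = 0.6431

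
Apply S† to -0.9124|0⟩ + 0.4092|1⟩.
-0.9124|0⟩ - 0.4092i|1⟩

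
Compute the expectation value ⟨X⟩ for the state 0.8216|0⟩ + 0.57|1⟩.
0.9366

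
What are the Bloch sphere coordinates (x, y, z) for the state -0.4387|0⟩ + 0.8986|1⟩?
(-0.7884, 0, -0.615)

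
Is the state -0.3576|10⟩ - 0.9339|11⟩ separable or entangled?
Separable

Writing the state as a|00⟩ + b|01⟩ + c|10⟩ + d|11⟩, it is a product state iff ad − bc = 0.
Here (a, b, c, d) = (0, 0, -0.3576, -0.9339): ad − bc = (0)(-0.9339) − (0)(-0.3576) = 0, so the state is separable.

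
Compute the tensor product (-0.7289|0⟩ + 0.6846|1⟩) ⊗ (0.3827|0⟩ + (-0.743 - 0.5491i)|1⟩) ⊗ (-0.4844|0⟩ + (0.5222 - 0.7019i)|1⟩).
0.1351|000⟩ + (-0.1457 + 0.1958i)|001⟩ + (-0.2623 - 0.1939i)|010⟩ + (0.5637 - 0.1711i)|011⟩ - 0.1269|100⟩ + (0.1368 - 0.1839i)|101⟩ + (0.2464 + 0.1821i)|110⟩ + (-0.5295 + 0.1607i)|111⟩

amp(|b₁b₂…⟩) = product of the factor amplitudes for bits b₁, b₂, …; only kets whose every factor amplitude is nonzero survive.
|000⟩: (-0.7289)(0.3827)(-0.4844) = 0.1351
|001⟩: (-0.7289)(0.3827)(0.5222 - 0.7019i) = (-0.1457 + 0.1958i)
|010⟩: (-0.7289)(-0.743 - 0.5491i)(-0.4844) = (-0.2623 - 0.1939i)
|011⟩: (-0.7289)(-0.743 - 0.5491i)(0.5222 - 0.7019i) = (0.5637 - 0.1711i)
|100⟩: (0.6846)(0.3827)(-0.4844) = -0.1269
|101⟩: (0.6846)(0.3827)(0.5222 - 0.7019i) = (0.1368 - 0.1839i)
|110⟩: (0.6846)(-0.743 - 0.5491i)(-0.4844) = (0.2464 + 0.1821i)
|111⟩: (0.6846)(-0.743 - 0.5491i)(0.5222 - 0.7019i) = (-0.5295 + 0.1607i)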